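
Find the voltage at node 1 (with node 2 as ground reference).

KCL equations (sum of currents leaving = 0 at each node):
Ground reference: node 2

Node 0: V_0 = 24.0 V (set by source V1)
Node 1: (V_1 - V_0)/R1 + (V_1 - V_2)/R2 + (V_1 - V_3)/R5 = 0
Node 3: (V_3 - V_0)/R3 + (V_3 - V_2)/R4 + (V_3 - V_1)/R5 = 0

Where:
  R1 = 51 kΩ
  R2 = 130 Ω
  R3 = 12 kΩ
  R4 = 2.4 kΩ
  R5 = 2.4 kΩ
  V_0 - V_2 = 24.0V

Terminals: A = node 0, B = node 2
Nodal analysis, taking node 2 as the 0 V reference.
Source V1 fixes V_0 = 24 V.
KCL at each unknown node (sum of currents leaving = 0; resistances in Ω):
  Node 1: (V_1 - 24)/51000 + (V_1 - 0)/130 + (V_1 - V_3)/2400 = 0
  Node 3: (V_3 - 24)/12000 + (V_3 - 0)/2400 + (V_3 - V_1)/2400 = 0
Collecting terms (coefficients in siemens):
  0.008129·V_1 - 0.0004167·V_3 = 0.0004706
  0.0009167·V_3 - 0.0004167·V_1 = 0.002
Determinant D = (0.008129)(0.0009167) - (-0.0004167)(-0.0004167) = 0.000007278
V_1 = [(0.0004706)(0.0009167) - (-0.0004167)(0.002)]/D = 0.1738 V
V_3 = [(0.008129)(0.002) - (0.0004706)(-0.0004167)]/D = 2.261 V
The requested potential is V_1 = 0.1738 V.

Final answer: V_1 = 0.1738 V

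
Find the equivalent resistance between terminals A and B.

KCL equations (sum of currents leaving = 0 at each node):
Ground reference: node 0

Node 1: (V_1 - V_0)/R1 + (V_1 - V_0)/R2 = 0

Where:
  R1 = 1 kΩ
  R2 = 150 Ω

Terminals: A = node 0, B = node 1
Reduce the network between node 0 (A) and node 1 (B) by series/parallel combination:
  Rp1 = R1 ‖ R2 (parallel, both between nodes 0 and 1) = 1/(1/1000 + 1/150) = 130.4 Ω
R_eq = 130.4 Ω

Final answer: 130.4 Ω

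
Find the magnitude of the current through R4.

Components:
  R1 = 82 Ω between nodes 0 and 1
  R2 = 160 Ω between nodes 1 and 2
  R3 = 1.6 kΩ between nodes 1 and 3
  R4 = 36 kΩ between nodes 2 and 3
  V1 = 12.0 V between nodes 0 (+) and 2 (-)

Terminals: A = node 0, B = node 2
Nodal analysis, taking node 2 as the 0 V reference.
Source V1 fixes V_0 = 12 V.
KCL at each unknown node (sum of currents leaving = 0; resistances in Ω):
  Node 1: (V_1 - 12)/82 + (V_1 - 0)/160 + (V_1 - V_3)/1600 = 0
  Node 3: (V_3 - V_1)/1600 + (V_3 - 0)/36000 = 0
Collecting terms (coefficients in siemens):
  0.01907·V_1 - 0.000625·V_3 = 0.1463
  0.0006528·V_3 - 0.000625·V_1 = 0
Determinant D = (0.01907)(0.0006528) - (-0.000625)(-0.000625) = 0.00001206
V_1 = [(0.1463)(0.0006528) - (-0.000625)(0)]/D = 7.922 V
V_3 = [(0.01907)(0) - (0.1463)(-0.000625)]/D = 7.585 V
I_R4 = (V_2 - V_3)/R4 = (0 - 7.585)/36000 = -0.0002107 A
|I_R4| = 0.0002107 A

Final answer: |I_R4| = 0.0002107 A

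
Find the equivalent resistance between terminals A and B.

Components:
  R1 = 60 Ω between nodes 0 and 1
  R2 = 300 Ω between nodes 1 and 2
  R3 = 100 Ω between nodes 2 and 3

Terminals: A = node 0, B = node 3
Reduce the network between node 0 (A) and node 3 (B) by series/parallel combination:
  Rs1 = R1 + R2 (series, joined only at node 1) = 60 + 300 = 360 Ω
  Rs2 = R3 + Rs1 (series, joined only at node 2) = 100 + 360 = 460 Ω
R_eq = 460 Ω

Final answer: 460 Ω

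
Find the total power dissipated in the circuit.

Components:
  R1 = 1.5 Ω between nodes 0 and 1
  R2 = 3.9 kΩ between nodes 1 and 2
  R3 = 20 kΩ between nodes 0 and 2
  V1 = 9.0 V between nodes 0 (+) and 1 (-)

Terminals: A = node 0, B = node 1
Nodal analysis, taking node 1 as the 0 V reference.
Source V1 fixes V_0 = 9 V.
KCL at each unknown node (sum of currents leaving = 0; resistances in Ω):
  Node 2: (V_2 - 0)/3900 + (V_2 - 9)/20000 = 0
Collecting terms: 0.0003064 × V_2 = 0.00045  =>  V_2 = 1.469 V
Power in each resistor, P = (ΔV)²/R:
  P_R1 = (9 - 0)²/1.5 = 54 W
  P_R2 = (0 - 1.469)²/3900 = 0.000553 W
  P_R3 = (9 - 1.469)²/20000 = 0.002836 W
P_total = P_R1 + P_R2 + P_R3 = 54 W

Final answer: 54 W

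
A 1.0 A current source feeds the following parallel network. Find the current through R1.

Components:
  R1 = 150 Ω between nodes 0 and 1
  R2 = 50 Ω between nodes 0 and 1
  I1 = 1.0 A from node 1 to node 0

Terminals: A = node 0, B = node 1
All resistors sit directly between nodes 0 and 1, so they are in parallel and share one voltage V; the full source current 1 A splits among them.
1/R_par = 1/150 + 1/50 = 0.02667 S  =>  R_par = 37.5 Ω
V = I × R_par = 1 × 37.5 = 37.5 V
I_R1 = V/R1 = 37.5/150 = 0.25 A

Final answer: 0.25 A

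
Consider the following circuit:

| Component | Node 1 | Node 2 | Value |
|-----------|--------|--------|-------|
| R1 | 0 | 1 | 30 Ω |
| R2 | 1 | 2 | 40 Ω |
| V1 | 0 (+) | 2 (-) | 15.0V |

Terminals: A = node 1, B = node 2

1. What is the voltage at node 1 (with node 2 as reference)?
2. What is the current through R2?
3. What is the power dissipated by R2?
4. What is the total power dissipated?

Nodal analysis, taking node 2 as the 0 V reference.
Source V1 fixes V_0 = 15 V.
KCL at each unknown node (sum of currents leaving = 0; resistances in Ω):
  Node 1: (V_1 - 15)/30 + (V_1 - 0)/40 = 0
Collecting terms: 0.05833 × V_1 = 0.5  =>  V_1 = 8.571 V
Part 1:
  Read off the nodal solution: V_1 = 8.571 V
Part 2:
  I_R2 = (V_1 - V_2)/R2 = (8.571 - 0)/40 = 0.2143 A
  Magnitude: I_R2 = 0.2143 A
Part 3:
  I_R2 = (V_1 - V_2)/R2 = (8.571 - 0)/40 = 0.2143 A
  P_R2 = I_R2² × R2 = (0.2143)² × 40 = 1.837 W
Part 4:
  Power in each resistor, P = (ΔV)²/R:
    P_R1 = (15 - 8.571)²/30 = 1.378 W
    P_R2 = (8.571 - 0)²/40 = 1.837 W
  P_total = P_R1 + P_R2 = 3.214 W

Final answers:
1. V_1 = 8.571 V
2. I_R2 = 0.2143 A
3. P_R2 = 1.837 W
4. P_total = 3.214 W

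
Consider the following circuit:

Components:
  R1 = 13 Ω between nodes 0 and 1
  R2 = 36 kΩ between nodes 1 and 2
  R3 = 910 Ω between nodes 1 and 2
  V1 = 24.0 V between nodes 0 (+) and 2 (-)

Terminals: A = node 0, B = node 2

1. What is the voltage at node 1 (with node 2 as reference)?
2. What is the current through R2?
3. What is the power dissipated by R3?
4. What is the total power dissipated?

Nodal analysis, taking node 2 as the 0 V reference.
Source V1 fixes V_0 = 24 V.
KCL at each unknown node (sum of currents leaving = 0; resistances in Ω):
  Node 1: (V_1 - 24)/13 + (V_1 - 0)/36000 + (V_1 - 0)/910 = 0
Collecting terms: 0.07805 × V_1 = 1.846  =>  V_1 = 23.65 V
Part 1:
  Read off the nodal solution: V_1 = 23.65 V
Part 2:
  I_R2 = (V_1 - V_2)/R2 = (23.65 - 0)/36000 = 0.000657 A
  Magnitude: I_R2 = 0.000657 A
Part 3:
  I_R3 = (V_1 - V_2)/R3 = (23.65 - 0)/910 = 0.02599 A
  P_R3 = I_R3² × R3 = (0.02599)² × 910 = 0.6148 W
Part 4:
  Power in each resistor, P = (ΔV)²/R:
    P_R1 = (24 - 23.65)²/13 = 0.009233 W
    P_R2 = (23.65 - 0)²/36000 = 0.01554 W
    P_R3 = (23.65 - 0)²/910 = 0.6148 W
  P_total = P_R1 + P_R2 + P_R3 = 0.6396 W

Final answers:
1. V_1 = 23.65 V
2. I_R2 = 0.000657 A
3. P_R3 = 0.6148 W
4. P_total = 0.6396 W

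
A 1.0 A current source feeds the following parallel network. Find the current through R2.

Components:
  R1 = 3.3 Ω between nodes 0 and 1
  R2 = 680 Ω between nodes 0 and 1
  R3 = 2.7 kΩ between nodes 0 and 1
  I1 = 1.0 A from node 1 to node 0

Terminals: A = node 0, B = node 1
All resistors sit directly between nodes 0 and 1, so they are in parallel and share one voltage V; the full source current 1 A splits among them.
1/R_par = 1/3.3 + 1/680 + 1/2700 = 0.3049 S  =>  R_par = 3.28 Ω
V = I × R_par = 1 × 3.28 = 3.28 V
I_R2 = V/R2 = 3.28/680 = 0.004824 A

Final answer: 0.004824 A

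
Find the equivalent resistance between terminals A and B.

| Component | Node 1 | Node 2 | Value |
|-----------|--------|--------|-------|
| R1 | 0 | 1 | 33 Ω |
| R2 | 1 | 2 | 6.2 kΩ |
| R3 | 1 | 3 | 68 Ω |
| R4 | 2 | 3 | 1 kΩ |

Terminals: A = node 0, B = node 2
Reduce the network between node 0 (A) and node 2 (B) by series/parallel combination:
  Rs1 = R3 + R4 (series, joined only at node 3) = 68 + 1000 = 1068 Ω
  Rp1 = R2 ‖ Rs1 (parallel, both between nodes 1 and 2) = 1/(1/6200 + 1/1068) = 911.1 Ω
  Rs2 = R1 + Rp1 (series, joined only at node 1) = 33 + 911.1 = 944.1 Ω
R_eq = 944.1 Ω

Final answer: 944.1 Ω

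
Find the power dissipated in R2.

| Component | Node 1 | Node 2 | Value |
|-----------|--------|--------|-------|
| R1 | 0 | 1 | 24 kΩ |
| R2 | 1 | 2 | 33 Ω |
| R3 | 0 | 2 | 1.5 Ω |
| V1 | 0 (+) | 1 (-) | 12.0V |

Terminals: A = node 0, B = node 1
Nodal analysis, taking node 1 as the 0 V reference.
Source V1 fixes V_0 = 12 V.
KCL at each unknown node (sum of currents leaving = 0; resistances in Ω):
  Node 2: (V_2 - 0)/33 + (V_2 - 12)/1.5 = 0
Collecting terms: 0.697 × V_2 = 8  =>  V_2 = 11.48 V
I_R2 = (V_1 - V_2)/R2 = (0 - 11.48)/33 = -0.3478 A
P_R2 = I_R2² × R2 = (-0.3478)² × 33 = 3.992 W

Final answer: 3.992 W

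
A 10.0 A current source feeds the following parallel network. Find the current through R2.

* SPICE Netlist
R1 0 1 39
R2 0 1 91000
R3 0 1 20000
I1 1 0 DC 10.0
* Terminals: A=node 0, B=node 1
All resistors sit directly between nodes 0 and 1, so they are in parallel and share one voltage V; the full source current 10 A splits among them.
1/R_par = 1/39 + 1/91000 + 1/20000 = 0.0257 S  =>  R_par = 38.91 Ω
V = I × R_par = 10 × 38.91 = 389.1 V
I_R2 = V/R2 = 389.1/91000 = 0.004276 A

Final answer: 0.004276 A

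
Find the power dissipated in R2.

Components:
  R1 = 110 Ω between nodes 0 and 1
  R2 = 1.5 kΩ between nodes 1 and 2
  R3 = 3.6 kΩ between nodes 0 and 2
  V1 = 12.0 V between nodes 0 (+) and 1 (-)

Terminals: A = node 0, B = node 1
Nodal analysis, taking node 1 as the 0 V reference.
Source V1 fixes V_0 = 12 V.
KCL at each unknown node (sum of currents leaving = 0; resistances in Ω):
  Node 2: (V_2 - 0)/1500 + (V_2 - 12)/3600 = 0
Collecting terms: 0.0009444 × V_2 = 0.003333  =>  V_2 = 3.529 V
I_R2 = (V_1 - V_2)/R2 = (0 - 3.529)/1500 = -0.002353 A
P_R2 = I_R2² × R2 = (-0.002353)² × 1500 = 0.008304 W

Final answer: 0.008304 W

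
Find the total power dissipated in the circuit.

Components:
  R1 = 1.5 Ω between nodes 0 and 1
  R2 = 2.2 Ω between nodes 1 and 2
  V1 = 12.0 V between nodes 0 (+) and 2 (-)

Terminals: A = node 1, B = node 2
Nodal analysis, taking node 2 as the 0 V reference.
Source V1 fixes V_0 = 12 V.
KCL at each unknown node (sum of currents leaving = 0; resistances in Ω):
  Node 1: (V_1 - 12)/1.5 + (V_1 - 0)/2.2 = 0
Collecting terms: 1.121 × V_1 = 8  =>  V_1 = 7.135 V
Power in each resistor, P = (ΔV)²/R:
  P_R1 = (12 - 7.135)²/1.5 = 15.78 W
  P_R2 = (7.135 - 0)²/2.2 = 23.14 W
P_total = P_R1 + P_R2 = 38.92 W

Final answer: 38.92 W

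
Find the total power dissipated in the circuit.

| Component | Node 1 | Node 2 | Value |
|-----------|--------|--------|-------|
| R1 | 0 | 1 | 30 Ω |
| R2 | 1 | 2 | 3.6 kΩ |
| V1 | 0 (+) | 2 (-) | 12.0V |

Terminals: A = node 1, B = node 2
Nodal analysis, taking node 2 as the 0 V reference.
Source V1 fixes V_0 = 12 V.
KCL at each unknown node (sum of currents leaving = 0; resistances in Ω):
  Node 1: (V_1 - 12)/30 + (V_1 - 0)/3600 = 0
Collecting terms: 0.03361 × V_1 = 0.4  =>  V_1 = 11.9 V
Power in each resistor, P = (ΔV)²/R:
  P_R1 = (12 - 11.9)²/30 = 0.0003278 W
  P_R2 = (11.9 - 0)²/3600 = 0.03934 W
P_total = P_R1 + P_R2 = 0.03967 W

Final answer: 0.03967 W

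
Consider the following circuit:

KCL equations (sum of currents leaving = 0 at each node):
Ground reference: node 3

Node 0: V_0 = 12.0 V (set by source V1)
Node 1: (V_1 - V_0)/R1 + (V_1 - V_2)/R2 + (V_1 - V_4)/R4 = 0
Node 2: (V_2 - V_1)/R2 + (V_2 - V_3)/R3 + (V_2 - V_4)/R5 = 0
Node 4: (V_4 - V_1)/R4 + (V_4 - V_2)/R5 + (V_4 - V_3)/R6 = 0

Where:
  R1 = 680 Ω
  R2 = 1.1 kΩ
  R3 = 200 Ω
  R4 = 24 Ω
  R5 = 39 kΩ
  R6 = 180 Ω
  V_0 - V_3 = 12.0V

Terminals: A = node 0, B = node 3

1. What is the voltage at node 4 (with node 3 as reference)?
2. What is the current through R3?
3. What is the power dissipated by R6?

Nodal analysis, taking node 3 as the 0 V reference.
Source V1 fixes V_0 = 12 V.
KCL at each unknown node (sum of currents leaving = 0; resistances in Ω):
  Node 1: (V_1 - 12)/680 + (V_1 - V_2)/1100 + (V_1 - V_4)/24 = 0
  Node 2: (V_2 - V_1)/1100 + (V_2 - 0)/200 + (V_2 - V_4)/39000 = 0
  Node 4: (V_4 - V_1)/24 + (V_4 - V_2)/39000 + (V_4 - 0)/180 = 0
Collecting terms (coefficients in siemens):
  0.04405·V_1 - 0.0009091·V_2 - 0.04167·V_4 = 0.01765
  0.005935·V_2 - 0.0009091·V_1 - 0.00002564·V_4 = 0
  0.04725·V_4 - 0.04167·V_1 - 0.00002564·V_2 = 0
Solving these 3 simultaneous equations (Gaussian elimination) gives:
  V_1 = 2.466 V, V_2 = 0.3872 V, V_4 = 2.175 V
Part 1:
  Read off the nodal solution: V_4 = 2.175 V
Part 2:
  I_R3 = (V_2 - V_3)/R3 = (0.3872 - 0)/200 = 0.001936 A
  Magnitude: I_R3 = 0.001936 A
Part 3:
  I_R6 = (V_3 - V_4)/R6 = (0 - 2.175)/180 = -0.01208 A
  P_R6 = I_R6² × R6 = (-0.01208)² × 180 = 0.02629 W

Final answers:
1. V_4 = 2.175 V
2. I_R3 = 0.001936 A
3. P_R6 = 0.02629 W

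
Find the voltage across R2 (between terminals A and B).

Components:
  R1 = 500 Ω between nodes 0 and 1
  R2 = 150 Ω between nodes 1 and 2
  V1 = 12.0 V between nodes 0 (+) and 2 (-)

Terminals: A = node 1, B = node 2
R1 and R2 are in series across V1 (node 0 → node 1 → node 2), and the output A–B is taken across R2, so this is a voltage divider.
Series current: I = V1/(R1 + R2) = 12/(500 + 150) = 12/650 = 0.01846 A
V_R2 = I × R2 = V1 × R2/(R1 + R2) = 12 × 150/650 = 2.769 V

Final answer: 2.769 V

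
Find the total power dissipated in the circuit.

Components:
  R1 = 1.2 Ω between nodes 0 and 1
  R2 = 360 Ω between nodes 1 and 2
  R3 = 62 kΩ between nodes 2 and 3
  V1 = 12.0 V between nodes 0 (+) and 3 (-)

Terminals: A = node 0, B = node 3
Nodal analysis, taking node 3 as the 0 V reference.
Source V1 fixes V_0 = 12 V.
KCL at each unknown node (sum of currents leaving = 0; resistances in Ω):
  Node 1: (V_1 - 12)/1.2 + (V_1 - V_2)/360 = 0
  Node 2: (V_2 - V_1)/360 + (V_2 - 0)/62000 = 0
Collecting terms (coefficients in siemens):
  0.8361·V_1 - 0.002778·V_2 = 10
  0.002794·V_2 - 0.002778·V_1 = 0
Determinant D = (0.8361)(0.002794) - (-0.002778)(-0.002778) = 0.002328
V_1 = [(10)(0.002794) - (-0.002778)(0)]/D = 12 V
V_2 = [(0.8361)(0) - (10)(-0.002778)]/D = 11.93 V
Power in each resistor, P = (ΔV)²/R:
  P_R1 = (12 - 12)²/1.2 = 0.00000004443 W
  P_R2 = (12 - 11.93)²/360 = 0.00001333 W
  P_R3 = (11.93 - 0)²/62000 = 0.002296 W
P_total = P_R1 + P_R2 + P_R3 = 0.002309 W

Final answer: 0.002309 W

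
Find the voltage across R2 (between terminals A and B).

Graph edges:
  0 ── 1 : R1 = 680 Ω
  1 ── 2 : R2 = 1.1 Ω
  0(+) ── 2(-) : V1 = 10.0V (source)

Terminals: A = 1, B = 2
R1 and R2 are in series across V1 (node 0 → node 1 → node 2), and the output A–B is taken across R2, so this is a voltage divider.
Series current: I = V1/(R1 + R2) = 10/(680 + 1.1) = 10/681.1 = 0.01468 A
V_R2 = I × R2 = V1 × R2/(R1 + R2) = 10 × 1.1/681.1 = 0.01615 V

Final answer: 0.01615 V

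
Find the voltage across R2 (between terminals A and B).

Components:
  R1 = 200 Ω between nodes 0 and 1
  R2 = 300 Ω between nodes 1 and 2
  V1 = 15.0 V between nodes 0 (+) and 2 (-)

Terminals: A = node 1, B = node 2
R1 and R2 are in series across V1 (node 0 → node 1 → node 2), and the output A–B is taken across R2, so this is a voltage divider.
Series current: I = V1/(R1 + R2) = 15/(200 + 300) = 15/500 = 0.03 A
V_R2 = I × R2 = V1 × R2/(R1 + R2) = 15 × 300/500 = 9 V

Final answer: 9 V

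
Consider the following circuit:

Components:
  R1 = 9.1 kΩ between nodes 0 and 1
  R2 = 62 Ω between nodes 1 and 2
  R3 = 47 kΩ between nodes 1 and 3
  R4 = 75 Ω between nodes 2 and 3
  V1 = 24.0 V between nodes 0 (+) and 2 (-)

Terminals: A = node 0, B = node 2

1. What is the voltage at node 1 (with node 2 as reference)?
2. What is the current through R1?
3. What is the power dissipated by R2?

Nodal analysis, taking node 2 as the 0 V reference.
Source V1 fixes V_0 = 24 V.
KCL at each unknown node (sum of currents leaving = 0; resistances in Ω):
  Node 1: (V_1 - 24)/9100 + (V_1 - 0)/62 + (V_1 - V_3)/47000 = 0
  Node 3: (V_3 - V_1)/47000 + (V_3 - 0)/75 = 0
Collecting terms (coefficients in siemens):
  0.01626·V_1 - 0.00002128·V_3 = 0.002637
  0.01335·V_3 - 0.00002128·V_1 = 0
Determinant D = (0.01626)(0.01335) - (-0.00002128)(-0.00002128) = 0.0002171
V_1 = [(0.002637)(0.01335) - (-0.00002128)(0)]/D = 0.1622 V
V_3 = [(0.01626)(0) - (0.002637)(-0.00002128)]/D = 0.0002584 V
Part 1:
  Read off the nodal solution: V_1 = 0.1622 V
Part 2:
  I_R1 = (V_0 - V_1)/R1 = (24 - 0.1622)/9100 = 0.00262 A
  Magnitude: I_R1 = 0.00262 A
Part 3:
  I_R2 = (V_1 - V_2)/R2 = (0.1622 - 0)/62 = 0.002616 A
  P_R2 = I_R2² × R2 = (0.002616)² × 62 = 0.0004243 W

Final answers:
1. V_1 = 0.1622 V
2. I_R1 = 0.00262 A
3. P_R2 = 0.0004243 W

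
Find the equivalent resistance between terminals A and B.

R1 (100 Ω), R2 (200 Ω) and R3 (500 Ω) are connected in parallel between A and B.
Reduce the network between node 0 (A) and node 1 (B) by series/parallel combination:
  Rp1 = R1 ‖ R2 ‖ R3 (parallel, all between nodes 0 and 1) = 1/(1/100 + 1/200 + 1/500) = 58.82 Ω
R_eq = 58.82 Ω

Final answer: 58.82 Ω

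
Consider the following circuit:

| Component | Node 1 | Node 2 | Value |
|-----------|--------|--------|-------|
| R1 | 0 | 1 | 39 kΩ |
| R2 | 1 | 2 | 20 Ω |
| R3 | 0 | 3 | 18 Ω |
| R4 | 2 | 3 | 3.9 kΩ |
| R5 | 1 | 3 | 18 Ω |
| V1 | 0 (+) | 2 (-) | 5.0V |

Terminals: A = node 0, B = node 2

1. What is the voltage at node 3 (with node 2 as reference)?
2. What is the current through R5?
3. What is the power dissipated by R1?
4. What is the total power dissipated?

Nodal analysis, taking node 2 as the 0 V reference.
Source V1 fixes V_0 = 5 V.
KCL at each unknown node (sum of currents leaving = 0; resistances in Ω):
  Node 1: (V_1 - 5)/39000 + (V_1 - 0)/20 + (V_1 - V_3)/18 = 0
  Node 3: (V_3 - 5)/18 + (V_3 - 0)/3900 + (V_3 - V_1)/18 = 0
Collecting terms (coefficients in siemens):
  0.1056·V_1 - 0.05556·V_3 = 0.0001282
  0.1114·V_3 - 0.05556·V_1 = 0.2778
Determinant D = (0.1056)(0.1114) - (-0.05556)(-0.05556) = 0.008672
V_1 = [(0.0001282)(0.1114) - (-0.05556)(0.2778)]/D = 1.781 V
V_3 = [(0.1056)(0.2778) - (0.0001282)(-0.05556)]/D = 3.383 V
Part 1:
  Read off the nodal solution: V_3 = 3.383 V
Part 2:
  I_R5 = (V_1 - V_3)/R5 = (1.781 - 3.383)/18 = -0.08898 A
  Magnitude: I_R5 = 0.08898 A
Part 3:
  I_R1 = (V_0 - V_1)/R1 = (5 - 1.781)/39000 = 0.00008253 A
  P_R1 = I_R1² × R1 = (0.00008253)² × 39000 = 0.0002657 W
Part 4:
  Power in each resistor, P = (ΔV)²/R:
    P_R1 = (5 - 1.781)²/39000 = 0.0002657 W
    P_R2 = (1.781 - 0)²/20 = 0.1586 W
    P_R3 = (5 - 3.383)²/18 = 0.1453 W
    P_R4 = (0 - 3.383)²/3900 = 0.002934 W
    P_R5 = (1.781 - 3.383)²/18 = 0.1425 W
  P_total = P_R1 + P_R2 + P_R3 + P_R4 + P_R5 = 0.4496 W

Final answers:
1. V_3 = 3.383 V
2. I_R5 = 0.08898 A
3. P_R1 = 0.0002657 W
4. P_total = 0.4496 W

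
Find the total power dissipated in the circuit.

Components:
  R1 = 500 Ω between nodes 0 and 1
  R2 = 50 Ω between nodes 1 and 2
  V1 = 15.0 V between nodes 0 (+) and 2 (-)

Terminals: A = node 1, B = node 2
Nodal analysis, taking node 2 as the 0 V reference.
Source V1 fixes V_0 = 15 V.
KCL at each unknown node (sum of currents leaving = 0; resistances in Ω):
  Node 1: (V_1 - 15)/500 + (V_1 - 0)/50 = 0
Collecting terms: 0.022 × V_1 = 0.03  =>  V_1 = 1.364 V
Power in each resistor, P = (ΔV)²/R:
  P_R1 = (15 - 1.364)²/500 = 0.3719 W
  P_R2 = (1.364 - 0)²/50 = 0.03719 W
P_total = P_R1 + P_R2 = 0.4091 W

Final answer: 0.4091 W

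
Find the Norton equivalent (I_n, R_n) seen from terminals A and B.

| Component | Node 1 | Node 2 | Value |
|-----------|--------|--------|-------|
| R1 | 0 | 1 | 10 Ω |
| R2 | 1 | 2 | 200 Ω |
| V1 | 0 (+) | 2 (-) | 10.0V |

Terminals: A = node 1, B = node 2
Find the Thévenin equivalent first; then I_n = V_th/R_th and R_n = R_th.
Step 1 — V_th is the open-circuit voltage V_A - V_B (nothing connected across the terminals).
Nodal analysis, taking node 2 as the 0 V reference.
Source V1 fixes V_0 = 10 V.
KCL at each unknown node (sum of currents leaving = 0; resistances in Ω):
  Node 1: (V_1 - 10)/10 + (V_1 - 0)/200 = 0
Collecting terms: 0.105 × V_1 = 1  =>  V_1 = 9.524 V
V_th = V_1 - V_2 = 9.524 - 0 = 9.524 V
Step 2 — R_th: zero the source — replace V1 by a short circuit (node 2 merges into node 0) — and find the resistance seen between A (node 1) and B (node 0).
Reduce the network between node 1 (A) and node 0 (B) by series/parallel combination:
  Rp1 = R1 ‖ R2 (parallel, both between nodes 0 and 1) = 1/(1/10 + 1/200) = 9.524 Ω
R_th = 9.524 Ω
I_n = V_th/R_th = 9.524/9.524 = 1 A, and R_n = R_th = 9.524 Ω

Final answer: I_n = 1 A, R_n = 9.524 Ω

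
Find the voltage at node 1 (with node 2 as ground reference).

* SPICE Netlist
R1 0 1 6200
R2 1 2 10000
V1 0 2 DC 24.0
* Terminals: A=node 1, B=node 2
Nodal analysis, taking node 2 as the 0 V reference.
Source V1 fixes V_0 = 24 V.
KCL at each unknown node (sum of currents leaving = 0; resistances in Ω):
  Node 1: (V_1 - 24)/6200 + (V_1 - 0)/10000 = 0
Collecting terms: 0.0002613 × V_1 = 0.003871  =>  V_1 = 14.81 V
The requested potential is V_1 = 14.81 V.

Final answer: V_1 = 14.81 V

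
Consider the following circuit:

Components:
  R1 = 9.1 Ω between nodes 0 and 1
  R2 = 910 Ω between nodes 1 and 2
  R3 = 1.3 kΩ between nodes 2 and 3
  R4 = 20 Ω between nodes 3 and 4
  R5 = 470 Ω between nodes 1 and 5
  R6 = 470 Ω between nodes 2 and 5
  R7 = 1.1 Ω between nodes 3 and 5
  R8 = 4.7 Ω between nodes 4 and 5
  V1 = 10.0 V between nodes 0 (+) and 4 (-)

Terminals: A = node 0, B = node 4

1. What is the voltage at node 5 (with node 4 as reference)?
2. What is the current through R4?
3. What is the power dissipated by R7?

Nodal analysis, taking node 4 as the 0 V reference.
Source V1 fixes V_0 = 10 V.
KCL at each unknown node (sum of currents leaving = 0; resistances in Ω):
  Node 1: (V_1 - 10)/9.1 + (V_1 - V_2)/910 + (V_1 - V_5)/470 = 0
  Node 2: (V_2 - V_1)/910 + (V_2 - V_3)/1300 + (V_2 - V_5)/470 = 0
  Node 3: (V_3 - V_2)/1300 + (V_3 - 0)/20 + (V_3 - V_5)/1.1 = 0
  Node 5: (V_5 - V_1)/470 + (V_5 - V_2)/470 + (V_5 - V_3)/1.1 + (V_5 - 0)/4.7 = 0
Collecting terms (coefficients in siemens):
  0.1131·V_1 - 0.001099·V_2 - 0.002128·V_5 = 1.099
  0.003996·V_2 - 0.001099·V_1 - 0.0007692·V_3 - 0.002128·V_5 = 0
  0.9599·V_3 - 0.0007692·V_2 - 0.9091·V_5 = 0
  1.126·V_5 - 0.002128·V_1 - 0.002128·V_2 - 0.9091·V_3 = 0
Solving these 4 simultaneous equations (Gaussian elimination) gives:
  V_1 = 9.744 V, V_2 = 2.757 V, V_3 = 0.1044 V, V_5 = 0.1079 V
Part 1:
  Read off the nodal solution: V_5 = 0.1079 V
Part 2:
  I_R4 = (V_3 - V_4)/R4 = (0.1044 - 0)/20 = 0.00522 A
  Magnitude: I_R4 = 0.00522 A
Part 3:
  I_R7 = (V_3 - V_5)/R7 = (0.1044 - 0.1079)/1.1 = -0.00318 A
  P_R7 = I_R7² × R7 = (-0.00318)² × 1.1 = 0.00001112 W

Final answers:
1. V_5 = 0.1079 V
2. I_R4 = 0.00522 A
3. P_R7 = 1.112e-05 W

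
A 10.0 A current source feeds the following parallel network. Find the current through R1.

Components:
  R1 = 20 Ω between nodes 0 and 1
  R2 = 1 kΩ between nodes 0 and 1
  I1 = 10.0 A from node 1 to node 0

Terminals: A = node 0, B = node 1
All resistors sit directly between nodes 0 and 1, so they are in parallel and share one voltage V; the full source current 10 A splits among them.
1/R_par = 1/20 + 1/1000 = 0.051 S  =>  R_par = 19.61 Ω
V = I × R_par = 10 × 19.61 = 196.1 V
I_R1 = V/R1 = 196.1/20 = 9.804 A

Final answer: 9.804 A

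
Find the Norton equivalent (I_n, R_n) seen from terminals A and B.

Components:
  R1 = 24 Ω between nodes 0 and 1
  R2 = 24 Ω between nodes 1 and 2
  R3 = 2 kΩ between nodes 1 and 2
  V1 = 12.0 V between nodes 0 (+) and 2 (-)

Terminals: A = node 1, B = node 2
Find the Thévenin equivalent first; then I_n = V_th/R_th and R_n = R_th.
Step 1 — V_th is the open-circuit voltage V_A - V_B (nothing connected across the terminals).
Nodal analysis, taking node 2 as the 0 V reference.
Source V1 fixes V_0 = 12 V.
KCL at each unknown node (sum of currents leaving = 0; resistances in Ω):
  Node 1: (V_1 - 12)/24 + (V_1 - 0)/24 + (V_1 - 0)/2000 = 0
Collecting terms: 0.08383 × V_1 = 0.5  =>  V_1 = 5.964 V
V_th = V_1 - V_2 = 5.964 - 0 = 5.964 V
Step 2 — R_th: zero the source — replace V1 by a short circuit (node 2 merges into node 0) — and find the resistance seen between A (node 1) and B (node 0).
Reduce the network between node 1 (A) and node 0 (B) by series/parallel combination:
  Rp1 = R1 ‖ R2 ‖ R3 (parallel, all between nodes 0 and 1) = 1/(1/24 + 1/24 + 1/2000) = 11.93 Ω
R_th = 11.93 Ω
I_n = V_th/R_th = 5.964/11.93 = 0.5 A, and R_n = R_th = 11.93 Ω

Final answer: I_n = 0.5 A, R_n = 11.93 Ω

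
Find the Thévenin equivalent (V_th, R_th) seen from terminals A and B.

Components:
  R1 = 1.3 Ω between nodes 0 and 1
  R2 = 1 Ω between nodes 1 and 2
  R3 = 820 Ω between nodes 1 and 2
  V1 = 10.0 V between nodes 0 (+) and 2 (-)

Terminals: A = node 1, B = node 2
Step 1 — V_th is the open-circuit voltage V_A - V_B (nothing connected across the terminals).
Nodal analysis, taking node 2 as the 0 V reference.
Source V1 fixes V_0 = 10 V.
KCL at each unknown node (sum of currents leaving = 0; resistances in Ω):
  Node 1: (V_1 - 10)/1.3 + (V_1 - 0)/1 + (V_1 - 0)/820 = 0
Collecting terms: 1.77 × V_1 = 7.692  =>  V_1 = 4.345 V
V_th = V_1 - V_2 = 4.345 - 0 = 4.345 V
Step 2 — R_th: zero the source — replace V1 by a short circuit (node 2 merges into node 0) — and find the resistance seen between A (node 1) and B (node 0).
Reduce the network between node 1 (A) and node 0 (B) by series/parallel combination:
  Rp1 = R1 ‖ R2 ‖ R3 (parallel, all between nodes 0 and 1) = 1/(1/1.3 + 1/1 + 1/820) = 0.5648 Ω
R_th = 0.5648 Ω

Final answer: V_th = 4.345 V, R_th = 0.5648 Ω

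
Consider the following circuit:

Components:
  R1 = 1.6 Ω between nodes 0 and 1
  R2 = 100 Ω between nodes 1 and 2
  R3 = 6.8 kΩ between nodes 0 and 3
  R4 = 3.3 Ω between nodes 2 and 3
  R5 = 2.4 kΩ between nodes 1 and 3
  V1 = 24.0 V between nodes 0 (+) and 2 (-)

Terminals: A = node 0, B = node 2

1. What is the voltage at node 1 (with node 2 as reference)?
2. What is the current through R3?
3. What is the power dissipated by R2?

Nodal analysis, taking node 2 as the 0 V reference.
Source V1 fixes V_0 = 24 V.
KCL at each unknown node (sum of currents leaving = 0; resistances in Ω):
  Node 1: (V_1 - 24)/1.6 + (V_1 - 0)/100 + (V_1 - V_3)/2400 = 0
  Node 3: (V_3 - 24)/6800 + (V_3 - 0)/3.3 + (V_3 - V_1)/2400 = 0
Collecting terms (coefficients in siemens):
  0.6354·V_1 - 0.0004167·V_3 = 15
  0.3036·V_3 - 0.0004167·V_1 = 0.003529
Determinant D = (0.6354)(0.3036) - (-0.0004167)(-0.0004167) = 0.1929
V_1 = [(15)(0.3036) - (-0.0004167)(0.003529)]/D = 23.61 V
V_3 = [(0.6354)(0.003529) - (15)(-0.0004167)]/D = 0.04402 V
Part 1:
  Read off the nodal solution: V_1 = 23.61 V
Part 2:
  I_R3 = (V_0 - V_3)/R3 = (24 - 0.04402)/6800 = 0.003523 A
  Magnitude: I_R3 = 0.003523 A
Part 3:
  I_R2 = (V_1 - V_2)/R2 = (23.61 - 0)/100 = 0.2361 A
  P_R2 = I_R2² × R2 = (0.2361)² × 100 = 5.573 W

Final answers:
1. V_1 = 23.61 V
2. I_R3 = 0.003523 A
3. P_R2 = 5.573 W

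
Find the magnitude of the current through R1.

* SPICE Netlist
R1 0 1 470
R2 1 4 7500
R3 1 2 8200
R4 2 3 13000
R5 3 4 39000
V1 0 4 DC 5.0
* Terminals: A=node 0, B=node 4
Nodal analysis, taking node 4 as the 0 V reference.
Source V1 fixes V_0 = 5 V.
KCL at each unknown node (sum of currents leaving = 0; resistances in Ω):
  Node 1: (V_1 - 5)/470 + (V_1 - 0)/7500 + (V_1 - V_2)/8200 = 0
  Node 2: (V_2 - V_1)/8200 + (V_2 - V_3)/13000 = 0
  Node 3: (V_3 - V_2)/13000 + (V_3 - 0)/39000 = 0
Collecting terms (coefficients in siemens):
  0.002383·V_1 - 0.000122·V_2 = 0.01064
  0.0001989·V_2 - 0.000122·V_1 - 0.00007692·V_3 = 0
  0.0001026·V_3 - 0.00007692·V_2 = 0
Solving these 3 simultaneous equations (Gaussian elimination) gives:
  V_1 = 4.671 V, V_2 = 4.035 V, V_3 = 3.026 V
I_R1 = (V_0 - V_1)/R1 = (5 - 4.671)/470 = 0.0007004 A
|I_R1| = 0.0007004 A

Final answer: |I_R1| = 0.0007004 A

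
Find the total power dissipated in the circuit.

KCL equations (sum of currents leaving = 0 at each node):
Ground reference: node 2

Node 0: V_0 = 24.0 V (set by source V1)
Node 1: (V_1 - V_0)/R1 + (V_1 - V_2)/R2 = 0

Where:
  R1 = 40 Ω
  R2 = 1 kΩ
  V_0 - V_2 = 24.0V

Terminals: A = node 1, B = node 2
Nodal analysis, taking node 2 as the 0 V reference.
Source V1 fixes V_0 = 24 V.
KCL at each unknown node (sum of currents leaving = 0; resistances in Ω):
  Node 1: (V_1 - 24)/40 + (V_1 - 0)/1000 = 0
Collecting terms: 0.026 × V_1 = 0.6  =>  V_1 = 23.08 V
Power in each resistor, P = (ΔV)²/R:
  P_R1 = (24 - 23.08)²/40 = 0.0213 W
  P_R2 = (23.08 - 0)²/1000 = 0.5325 W
P_total = P_R1 + P_R2 = 0.5538 W

Final answer: 0.5538 W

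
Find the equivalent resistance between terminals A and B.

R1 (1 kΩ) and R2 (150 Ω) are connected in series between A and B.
Reduce the network between node 0 (A) and node 2 (B) by series/parallel combination:
  Rs1 = R1 + R2 (series, joined only at node 1) = 1000 + 150 = 1150 Ω
R_eq = 1.15 kΩ

Final answer: 1.15 kΩ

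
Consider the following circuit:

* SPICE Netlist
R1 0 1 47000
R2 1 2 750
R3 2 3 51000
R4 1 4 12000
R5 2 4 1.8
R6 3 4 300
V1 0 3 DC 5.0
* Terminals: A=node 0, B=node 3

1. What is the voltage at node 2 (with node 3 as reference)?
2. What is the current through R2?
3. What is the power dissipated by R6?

Nodal analysis, taking node 3 as the 0 V reference.
Source V1 fixes V_0 = 5 V.
KCL at each unknown node (sum of currents leaving = 0; resistances in Ω):
  Node 1: (V_1 - 5)/47000 + (V_1 - V_2)/750 + (V_1 - V_4)/12000 = 0
  Node 2: (V_2 - V_1)/750 + (V_2 - 0)/51000 + (V_2 - V_4)/1.8 = 0
  Node 4: (V_4 - V_1)/12000 + (V_4 - V_2)/1.8 + (V_4 - 0)/300 = 0
Collecting terms (coefficients in siemens):
  0.001438·V_1 - 0.001333·V_2 - 0.00008333·V_4 = 0.0001064
  0.5569·V_2 - 0.001333·V_1 - 0.5556·V_4 = 0
  0.559·V_4 - 0.00008333·V_1 - 0.5556·V_2 = 0
Solving these 3 simultaneous equations (Gaussian elimination) gives:
  V_1 = 0.1047 V, V_2 = 0.03124 V, V_4 = 0.03106 V
Part 1:
  Read off the nodal solution: V_2 = 0.03124 V
Part 2:
  I_R2 = (V_1 - V_2)/R2 = (0.1047 - 0.03124)/750 = 0.00009801 A
  Magnitude: I_R2 = 0.00009801 A
Part 3:
  I_R6 = (V_3 - V_4)/R6 = (0 - 0.03106)/300 = -0.0001035 A
  P_R6 = I_R6² × R6 = (-0.0001035)² × 300 = 0.000003216 W

Final answers:
1. V_2 = 0.03124 V
2. I_R2 = 9.801e-05 A
3. P_R6 = 3.216e-06 W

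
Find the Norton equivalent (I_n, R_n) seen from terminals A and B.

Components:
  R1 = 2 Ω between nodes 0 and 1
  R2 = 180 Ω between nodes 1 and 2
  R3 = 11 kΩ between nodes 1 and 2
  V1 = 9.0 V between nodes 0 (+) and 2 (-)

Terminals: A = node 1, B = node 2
Find the Thévenin equivalent first; then I_n = V_th/R_th and R_n = R_th.
Step 1 — V_th is the open-circuit voltage V_A - V_B (nothing connected across the terminals).
Nodal analysis, taking node 2 as the 0 V reference.
Source V1 fixes V_0 = 9 V.
KCL at each unknown node (sum of currents leaving = 0; resistances in Ω):
  Node 1: (V_1 - 9)/2 + (V_1 - 0)/180 + (V_1 - 0)/11000 = 0
Collecting terms: 0.5056 × V_1 = 4.5  =>  V_1 = 8.899 V
V_th = V_1 - V_2 = 8.899 - 0 = 8.899 V
Step 2 — R_th: zero the source — replace V1 by a short circuit (node 2 merges into node 0) — and find the resistance seen between A (node 1) and B (node 0).
Reduce the network between node 1 (A) and node 0 (B) by series/parallel combination:
  Rp1 = R1 ‖ R2 ‖ R3 (parallel, all between nodes 0 and 1) = 1/(1/2 + 1/180 + 1/11000) = 1.978 Ω
R_th = 1.978 Ω
I_n = V_th/R_th = 8.899/1.978 = 4.5 A, and R_n = R_th = 1.978 Ω

Final answer: I_n = 4.5 A, R_n = 1.978 Ω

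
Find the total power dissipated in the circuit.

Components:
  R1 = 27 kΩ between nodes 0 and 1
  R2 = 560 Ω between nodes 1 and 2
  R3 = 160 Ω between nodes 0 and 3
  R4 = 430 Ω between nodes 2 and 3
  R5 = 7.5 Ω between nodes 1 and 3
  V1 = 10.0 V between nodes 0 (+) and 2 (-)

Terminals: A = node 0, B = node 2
Nodal analysis, taking node 2 as the 0 V reference.
Source V1 fixes V_0 = 10 V.
KCL at each unknown node (sum of currents leaving = 0; resistances in Ω):
  Node 1: (V_1 - 10)/27000 + (V_1 - 0)/560 + (V_1 - V_3)/7.5 = 0
  Node 3: (V_3 - 10)/160 + (V_3 - 0)/430 + (V_3 - V_1)/7.5 = 0
Collecting terms (coefficients in siemens):
  0.1352·V_1 - 0.1333·V_3 = 0.0003704
  0.1419·V_3 - 0.1333·V_1 = 0.0625
Determinant D = (0.1352)(0.1419) - (-0.1333)(-0.1333) = 0.001402
V_1 = [(0.0003704)(0.1419) - (-0.1333)(0.0625)]/D = 5.981 V
V_3 = [(0.1352)(0.0625) - (0.0003704)(-0.1333)]/D = 6.06 V
Power in each resistor, P = (ΔV)²/R:
  P_R1 = (10 - 5.981)²/27000 = 0.0005982 W
  P_R2 = (5.981 - 0)²/560 = 0.06388 W
  P_R3 = (10 - 6.06)²/160 = 0.09702 W
  P_R4 = (0 - 6.06)²/430 = 0.0854 W
  P_R5 = (5.981 - 6.06)²/7.5 = 0.0008319 W
P_total = P_R1 + P_R2 + P_R3 + P_R4 + P_R5 = 0.2477 W

Final answer: 0.2477 W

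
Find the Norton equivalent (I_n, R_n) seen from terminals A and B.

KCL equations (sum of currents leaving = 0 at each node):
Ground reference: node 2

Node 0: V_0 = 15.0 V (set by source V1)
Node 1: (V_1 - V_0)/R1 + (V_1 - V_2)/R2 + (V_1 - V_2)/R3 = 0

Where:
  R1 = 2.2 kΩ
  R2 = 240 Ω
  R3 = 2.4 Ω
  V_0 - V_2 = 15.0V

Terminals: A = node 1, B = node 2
Find the Thévenin equivalent first; then I_n = V_th/R_th and R_n = R_th.
Step 1 — V_th is the open-circuit voltage V_A - V_B (nothing connected across the terminals).
Nodal analysis, taking node 2 as the 0 V reference.
Source V1 fixes V_0 = 15 V.
KCL at each unknown node (sum of currents leaving = 0; resistances in Ω):
  Node 1: (V_1 - 15)/2200 + (V_1 - 0)/240 + (V_1 - 0)/2.4 = 0
Collecting terms: 0.4213 × V_1 = 0.006818  =>  V_1 = 0.01618 V
V_th = V_1 - V_2 = 0.01618 - 0 = 0.01618 V
Step 2 — R_th: zero the source — replace V1 by a short circuit (node 2 merges into node 0) — and find the resistance seen between A (node 1) and B (node 0).
Reduce the network between node 1 (A) and node 0 (B) by series/parallel combination:
  Rp1 = R1 ‖ R2 ‖ R3 (parallel, all between nodes 0 and 1) = 1/(1/2200 + 1/240 + 1/2.4) = 2.374 Ω
R_th = 2.374 Ω
I_n = V_th/R_th = 0.01618/2.374 = 0.006818 A, and R_n = R_th = 2.374 Ω

Final answer: I_n = 0.006818 A, R_n = 2.374 Ω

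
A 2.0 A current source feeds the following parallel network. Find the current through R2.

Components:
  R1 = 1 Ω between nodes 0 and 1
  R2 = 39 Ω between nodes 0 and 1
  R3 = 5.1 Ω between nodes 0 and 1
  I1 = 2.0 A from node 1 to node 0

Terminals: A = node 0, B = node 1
All resistors sit directly between nodes 0 and 1, so they are in parallel and share one voltage V; the full source current 2 A splits among them.
1/R_par = 1/1 + 1/39 + 1/5.1 = 1.222 S  =>  R_par = 0.8185 Ω
V = I × R_par = 2 × 0.8185 = 1.637 V
I_R2 = V/R2 = 1.637/39 = 0.04198 A

Final answer: 0.04198 A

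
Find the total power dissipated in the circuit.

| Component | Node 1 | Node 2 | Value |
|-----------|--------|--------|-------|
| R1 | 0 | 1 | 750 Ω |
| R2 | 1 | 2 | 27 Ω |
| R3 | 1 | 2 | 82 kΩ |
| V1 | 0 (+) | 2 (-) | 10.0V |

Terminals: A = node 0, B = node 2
Nodal analysis, taking node 2 as the 0 V reference.
Source V1 fixes V_0 = 10 V.
KCL at each unknown node (sum of currents leaving = 0; resistances in Ω):
  Node 1: (V_1 - 10)/750 + (V_1 - 0)/27 + (V_1 - 0)/82000 = 0
Collecting terms: 0.03838 × V_1 = 0.01333  =>  V_1 = 0.3474 V
Power in each resistor, P = (ΔV)²/R:
  P_R1 = (10 - 0.3474)²/750 = 0.1242 W
  P_R2 = (0.3474 - 0)²/27 = 0.004469 W
  P_R3 = (0.3474 - 0)²/82000 = 0.000001472 W
P_total = P_R1 + P_R2 + P_R3 = 0.1287 W

Final answer: 0.1287 W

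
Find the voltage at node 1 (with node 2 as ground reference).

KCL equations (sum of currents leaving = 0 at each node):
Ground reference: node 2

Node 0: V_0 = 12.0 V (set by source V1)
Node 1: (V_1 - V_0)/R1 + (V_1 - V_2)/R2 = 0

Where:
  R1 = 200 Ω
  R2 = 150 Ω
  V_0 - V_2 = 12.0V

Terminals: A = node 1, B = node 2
Nodal analysis, taking node 2 as the 0 V reference.
Source V1 fixes V_0 = 12 V.
KCL at each unknown node (sum of currents leaving = 0; resistances in Ω):
  Node 1: (V_1 - 12)/200 + (V_1 - 0)/150 = 0
Collecting terms: 0.01167 × V_1 = 0.06  =>  V_1 = 5.143 V
The requested potential is V_1 = 5.143 V.

Final answer: V_1 = 5.143 V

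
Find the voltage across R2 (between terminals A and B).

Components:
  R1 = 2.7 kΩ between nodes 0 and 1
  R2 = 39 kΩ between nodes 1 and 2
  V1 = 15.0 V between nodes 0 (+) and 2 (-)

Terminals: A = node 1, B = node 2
R1 and R2 are in series across V1 (node 0 → node 1 → node 2), and the output A–B is taken across R2, so this is a voltage divider.
Series current: I = V1/(R1 + R2) = 15/(2700 + 39000) = 15/41700 = 0.0003597 A
V_R2 = I × R2 = V1 × R2/(R1 + R2) = 15 × 39000/41700 = 14.03 V

Final answer: 14.03 V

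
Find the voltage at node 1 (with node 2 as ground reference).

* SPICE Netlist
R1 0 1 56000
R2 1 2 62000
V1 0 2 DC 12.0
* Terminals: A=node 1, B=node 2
Nodal analysis, taking node 2 as the 0 V reference.
Source V1 fixes V_0 = 12 V.
KCL at each unknown node (sum of currents leaving = 0; resistances in Ω):
  Node 1: (V_1 - 12)/56000 + (V_1 - 0)/62000 = 0
Collecting terms: 0.00003399 × V_1 = 0.0002143  =>  V_1 = 6.305 V
The requested potential is V_1 = 6.305 V.

Final answer: V_1 = 6.305 V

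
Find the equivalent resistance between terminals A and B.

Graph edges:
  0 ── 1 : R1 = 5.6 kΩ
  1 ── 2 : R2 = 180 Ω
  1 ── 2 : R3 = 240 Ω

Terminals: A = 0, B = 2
Reduce the network between node 0 (A) and node 2 (B) by series/parallel combination:
  Rp1 = R2 ‖ R3 (parallel, both between nodes 1 and 2) = 1/(1/180 + 1/240) = 102.9 Ω
  Rs1 = R1 + Rp1 (series, joined only at node 1) = 5600 + 102.9 = 5703 Ω
R_eq = 5.703 kΩ

Final answer: 5.703 kΩ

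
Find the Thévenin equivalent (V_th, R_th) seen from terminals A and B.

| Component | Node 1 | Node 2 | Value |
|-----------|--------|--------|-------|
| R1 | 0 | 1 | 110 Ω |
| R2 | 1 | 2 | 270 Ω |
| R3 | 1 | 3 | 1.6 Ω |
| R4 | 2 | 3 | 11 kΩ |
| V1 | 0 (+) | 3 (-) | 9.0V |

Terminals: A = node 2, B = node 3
Step 1 — V_th is the open-circuit voltage V_A - V_B (nothing connected across the terminals).
Nodal analysis, taking node 3 as the 0 V reference.
Source V1 fixes V_0 = 9 V.
KCL at each unknown node (sum of currents leaving = 0; resistances in Ω):
  Node 1: (V_1 - 9)/110 + (V_1 - V_2)/270 + (V_1 - 0)/1.6 = 0
  Node 2: (V_2 - V_1)/270 + (V_2 - 0)/11000 = 0
Collecting terms (coefficients in siemens):
  0.6378·V_1 - 0.003704·V_2 = 0.08182
  0.003795·V_2 - 0.003704·V_1 = 0
Determinant D = (0.6378)(0.003795) - (-0.003704)(-0.003704) = 0.002406
V_1 = [(0.08182)(0.003795) - (-0.003704)(0)]/D = 0.129 V
V_2 = [(0.6378)(0) - (0.08182)(-0.003704)]/D = 0.1259 V
V_th = V_2 - V_3 = 0.1259 - 0 = 0.1259 V
Step 2 — R_th: zero the source — replace V1 by a short circuit (node 3 merges into node 0) — and find the resistance seen between A (node 2) and B (node 0).
Reduce the network between node 2 (A) and node 0 (B) by series/parallel combination:
  Rp1 = R1 ‖ R3 (parallel, both between nodes 0 and 1) = 1/(1/110 + 1/1.6) = 1.577 Ω
  Rs1 = R2 + Rp1 (series, joined only at node 1) = 270 + 1.577 = 271.6 Ω
  Rp2 = R4 ‖ Rs1 (parallel, both between nodes 0 and 2) = 1/(1/11000 + 1/271.6) = 265 Ω
R_th = 265 Ω

Final answer: V_th = 0.1259 V, R_th = 265 Ω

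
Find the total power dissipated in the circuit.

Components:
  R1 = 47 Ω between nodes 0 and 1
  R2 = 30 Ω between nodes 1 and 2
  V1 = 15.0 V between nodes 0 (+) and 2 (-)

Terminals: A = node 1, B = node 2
Nodal analysis, taking node 2 as the 0 V reference.
Source V1 fixes V_0 = 15 V.
KCL at each unknown node (sum of currents leaving = 0; resistances in Ω):
  Node 1: (V_1 - 15)/47 + (V_1 - 0)/30 = 0
Collecting terms: 0.05461 × V_1 = 0.3191  =>  V_1 = 5.844 V
Power in each resistor, P = (ΔV)²/R:
  P_R1 = (15 - 5.844)²/47 = 1.784 W
  P_R2 = (5.844 - 0)²/30 = 1.138 W
P_total = P_R1 + P_R2 = 2.922 W

Final answer: 2.922 W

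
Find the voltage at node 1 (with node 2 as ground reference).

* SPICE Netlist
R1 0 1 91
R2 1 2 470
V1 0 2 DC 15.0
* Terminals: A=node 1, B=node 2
Nodal analysis, taking node 2 as the 0 V reference.
Source V1 fixes V_0 = 15 V.
KCL at each unknown node (sum of currents leaving = 0; resistances in Ω):
  Node 1: (V_1 - 15)/91 + (V_1 - 0)/470 = 0
Collecting terms: 0.01312 × V_1 = 0.1648  =>  V_1 = 12.57 V
The requested potential is V_1 = 12.57 V.

Final answer: V_1 = 12.57 V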